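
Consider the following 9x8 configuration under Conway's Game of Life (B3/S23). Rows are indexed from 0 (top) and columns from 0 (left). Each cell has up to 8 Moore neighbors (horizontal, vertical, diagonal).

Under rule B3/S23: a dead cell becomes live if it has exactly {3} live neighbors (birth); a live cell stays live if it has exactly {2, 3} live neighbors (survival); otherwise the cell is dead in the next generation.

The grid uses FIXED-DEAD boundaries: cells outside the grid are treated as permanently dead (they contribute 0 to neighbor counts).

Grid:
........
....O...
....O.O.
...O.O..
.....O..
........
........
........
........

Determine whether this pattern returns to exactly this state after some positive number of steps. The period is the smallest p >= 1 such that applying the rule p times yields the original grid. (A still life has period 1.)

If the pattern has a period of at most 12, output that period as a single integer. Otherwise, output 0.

Answer: 2

Derivation:
Simulating and comparing each generation to the original:
Gen 0 (original, given above): 6 live cells
Gen 1: 6 live cells, differs from original
Gen 2: 6 live cells, MATCHES original -> period = 2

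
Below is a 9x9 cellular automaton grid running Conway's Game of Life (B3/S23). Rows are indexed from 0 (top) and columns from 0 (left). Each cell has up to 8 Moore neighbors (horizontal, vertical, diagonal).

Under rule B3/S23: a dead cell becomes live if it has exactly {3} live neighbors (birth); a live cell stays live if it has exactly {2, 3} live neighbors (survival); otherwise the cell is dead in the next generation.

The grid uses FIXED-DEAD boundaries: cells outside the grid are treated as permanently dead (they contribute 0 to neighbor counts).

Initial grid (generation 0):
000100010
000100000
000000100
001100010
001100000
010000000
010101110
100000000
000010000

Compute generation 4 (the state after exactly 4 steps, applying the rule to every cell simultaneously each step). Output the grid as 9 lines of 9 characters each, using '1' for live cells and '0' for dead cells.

Simulating step by step:
Generation 0 (given above): 17 live cells
Generation 1: 17 live cells
000000000
000000000
001100000
001100000
010100000
010110100
111000100
000011100
000000000
Generation 2: 17 live cells
000000000
000000000
001100000
010010000
010000000
000111000
111000110
010001100
000001000
Generation 3: 24 live cells
000000000
000000000
001100000
010100000
001101000
100111100
111100010
111001010
000001100
Generation 4: 18 live cells
(generation 4 grid is the final answer)

Answer: 000000000
000000000
001100000
010000000
010001100
100001100
000000010
100111010
010001100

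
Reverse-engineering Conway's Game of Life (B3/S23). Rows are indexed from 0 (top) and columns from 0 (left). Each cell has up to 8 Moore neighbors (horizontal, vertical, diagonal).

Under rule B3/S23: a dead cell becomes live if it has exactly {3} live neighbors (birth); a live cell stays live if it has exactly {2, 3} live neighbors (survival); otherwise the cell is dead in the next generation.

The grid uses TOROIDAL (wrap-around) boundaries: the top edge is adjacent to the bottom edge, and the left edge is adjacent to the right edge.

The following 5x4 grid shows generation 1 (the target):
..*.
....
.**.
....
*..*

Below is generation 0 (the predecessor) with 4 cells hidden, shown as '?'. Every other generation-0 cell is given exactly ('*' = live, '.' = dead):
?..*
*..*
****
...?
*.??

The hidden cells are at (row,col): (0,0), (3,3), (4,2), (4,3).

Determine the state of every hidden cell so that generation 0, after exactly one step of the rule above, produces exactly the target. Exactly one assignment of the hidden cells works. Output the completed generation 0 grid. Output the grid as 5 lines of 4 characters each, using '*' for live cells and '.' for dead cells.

Hidden generation-0 cells (in order): (0,0), (3,3), (4,2), (4,3).
A hidden cell only influences target cells in its own 3x3 neighborhood. Try each of the 2^4 = 16 assignments, step the completed generation 0 forward once under B3/S23, and compare with the target:
  (0,0)=. (3,3)=. (4,2)=. (4,3)=. -> step gives (0,2)='.' but target has '*' -> reject
  (0,0)=. (3,3)=. (4,2)=. (4,3)=* -> step reproduces the target at every cell -> ACCEPT
  (0,0)=. (3,3)=. (4,2)=* (4,3)=. -> step gives (0,1)='*' but target has '.' -> reject
  (0,0)=. (3,3)=. (4,2)=* (4,3)=* -> step gives (0,1)='*' but target has '.' -> reject
  (0,0)=. (3,3)=* (4,2)=. (4,3)=. -> step gives (0,2)='.' but target has '*' -> reject
  (0,0)=. (3,3)=* (4,2)=. (4,3)=* -> step gives (2,2)='.' but target has '*' -> reject
  (0,0)=. (3,3)=* (4,2)=* (4,3)=. -> step gives (0,1)='*' but target has '.' -> reject
  (0,0)=. (3,3)=* (4,2)=* (4,3)=* -> step gives (0,1)='*' but target has '.' -> reject
  (0,0)=* (3,3)=. (4,2)=. (4,3)=. -> step gives (0,1)='*' but target has '.' -> reject
  (0,0)=* (3,3)=. (4,2)=. (4,3)=* -> step gives (0,1)='*' but target has '.' -> reject
  (0,0)=* (3,3)=. (4,2)=* (4,3)=. -> step gives (4,1)='*' but target has '.' -> reject
  (0,0)=* (3,3)=. (4,2)=* (4,3)=* -> step gives (0,2)='.' but target has '*' -> reject
  (0,0)=* (3,3)=* (4,2)=. (4,3)=. -> step gives (0,1)='*' but target has '.' -> reject
  (0,0)=* (3,3)=* (4,2)=. (4,3)=* -> step gives (0,1)='*' but target has '.' -> reject
  (0,0)=* (3,3)=* (4,2)=* (4,3)=. -> step gives (2,2)='.' but target has '*' -> reject
  (0,0)=* (3,3)=* (4,2)=* (4,3)=* -> step gives (0,2)='.' but target has '*' -> reject
Unique solution: (0,0)=dead, (3,3)=dead, (4,2)=dead, (4,3)=live.
Check: live-neighbor counts of every cell in the completed generation 0:
5234
5455
4334
5445
2122
Applying B3/S23 to generation 0 with these counts gives:
..*.
....
.**.
....
*..*
which matches the target exactly.

Answer: ...*
*..*
****
....
*..*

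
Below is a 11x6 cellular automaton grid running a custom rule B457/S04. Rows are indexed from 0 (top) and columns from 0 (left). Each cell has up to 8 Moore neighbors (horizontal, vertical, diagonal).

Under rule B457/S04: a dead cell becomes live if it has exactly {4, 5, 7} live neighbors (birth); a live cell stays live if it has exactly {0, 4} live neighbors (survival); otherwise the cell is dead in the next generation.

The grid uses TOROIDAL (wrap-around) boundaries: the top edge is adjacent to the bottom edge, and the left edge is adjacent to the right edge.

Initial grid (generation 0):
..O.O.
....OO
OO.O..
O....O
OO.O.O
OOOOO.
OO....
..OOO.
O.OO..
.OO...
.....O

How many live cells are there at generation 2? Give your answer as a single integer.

Answer: 13

Derivation:
Simulating step by step:
Generation 0 (given above): 29 live cells
Generation 1: 19 live cells
..O..O
...O..
O...OO
.OO.OO
..O.O.
.....O
....OO
.OOO..
.O....
......
......
Generation 2: 13 live cells
.....O
....OO
...OOO
O..OO.
...O.O
....O.
......
......
..O...
......
......
Population at generation 2: 13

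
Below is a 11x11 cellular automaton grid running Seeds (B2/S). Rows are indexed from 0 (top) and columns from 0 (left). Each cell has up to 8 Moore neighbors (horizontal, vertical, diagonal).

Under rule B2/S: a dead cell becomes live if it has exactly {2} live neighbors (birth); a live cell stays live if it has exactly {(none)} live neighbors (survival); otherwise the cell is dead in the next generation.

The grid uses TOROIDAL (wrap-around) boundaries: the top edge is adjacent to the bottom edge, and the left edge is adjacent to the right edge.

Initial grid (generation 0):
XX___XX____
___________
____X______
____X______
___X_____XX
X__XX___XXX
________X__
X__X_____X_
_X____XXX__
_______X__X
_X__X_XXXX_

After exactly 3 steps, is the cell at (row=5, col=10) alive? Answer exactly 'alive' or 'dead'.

Answer: alive

Derivation:
Simulating step by step:
Generation 0 (given above): 31 live cells
Generation 1: 28 live cells
__X_X____XX
XX__X_X____
___X_X_____
_____X___XX
__X__X_____
__X____X___
_XX____X___
_XX___X___X
__X________
_XX________
__X________
Generation 2: 18 live cells
___________
_________X_
_XX______X_
__XX_______
_X_XX___XXX
________X__
________X__
_______X___
___________
___________
X________XX
Generation 3: 19 live cells
X_______X__
_XX_____X_X
________X_X
___________
X______X___
X_XXX_____X
_________X_
________X__
___________
X________X_
___________

Cell (5,10) at generation 3: 1 -> alive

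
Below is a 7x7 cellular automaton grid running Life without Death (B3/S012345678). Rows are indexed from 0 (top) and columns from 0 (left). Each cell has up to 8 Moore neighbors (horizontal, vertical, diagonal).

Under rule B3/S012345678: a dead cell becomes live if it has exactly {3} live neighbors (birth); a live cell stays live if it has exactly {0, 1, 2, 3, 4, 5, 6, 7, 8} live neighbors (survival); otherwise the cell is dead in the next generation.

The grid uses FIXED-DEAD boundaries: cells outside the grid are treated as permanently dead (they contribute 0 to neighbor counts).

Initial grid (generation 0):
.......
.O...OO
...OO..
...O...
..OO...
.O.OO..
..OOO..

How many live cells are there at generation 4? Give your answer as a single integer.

Simulating step by step:
Generation 0 (given above): 14 live cells
Generation 1: 17 live cells
.......
.O..OOO
..OOOO.
...O...
..OO...
.O.OO..
..OOO..
Generation 2: 20 live cells
.....O.
.OO.OOO
..OOOOO
...O...
..OO...
.O.OO..
..OOO..
Generation 3: 24 live cells
....OOO
.OO.OOO
.OOOOOO
...O.O.
..OO...
.O.OO..
..OOO..
Generation 4: 27 live cells
...OOOO
.OO.OOO
.OOOOOO
.O.O.OO
..OO...
.O.OO..
..OOO..
Population at generation 4: 27

Answer: 27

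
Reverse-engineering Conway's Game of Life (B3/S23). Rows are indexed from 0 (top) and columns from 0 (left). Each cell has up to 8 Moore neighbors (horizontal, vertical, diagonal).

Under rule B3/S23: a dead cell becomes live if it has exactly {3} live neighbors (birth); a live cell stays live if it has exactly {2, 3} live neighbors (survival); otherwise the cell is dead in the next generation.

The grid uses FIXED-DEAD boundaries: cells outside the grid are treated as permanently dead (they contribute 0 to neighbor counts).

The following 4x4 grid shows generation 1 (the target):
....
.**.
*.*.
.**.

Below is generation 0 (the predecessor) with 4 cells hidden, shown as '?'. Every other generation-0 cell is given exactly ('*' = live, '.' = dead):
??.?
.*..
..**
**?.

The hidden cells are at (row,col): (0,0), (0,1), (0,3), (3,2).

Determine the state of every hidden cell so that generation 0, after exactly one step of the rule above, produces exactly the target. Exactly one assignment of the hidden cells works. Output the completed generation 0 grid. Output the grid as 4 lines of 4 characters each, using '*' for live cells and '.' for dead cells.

Hidden generation-0 cells (in order): (0,0), (0,1), (0,3), (3,2).
A hidden cell only influences target cells in its own 3x3 neighborhood. Try each of the 2^4 = 16 assignments, step the completed generation 0 forward once under B3/S23, and compare with the target:
  (0,0)=. (0,1)=. (0,3)=. (3,2)=. -> step gives (1,1)='.' but target has '*' -> reject
  (0,0)=. (0,1)=. (0,3)=. (3,2)=* -> step gives (1,1)='.' but target has '*' -> reject
  (0,0)=. (0,1)=. (0,3)=* (3,2)=. -> step gives (1,1)='.' but target has '*' -> reject
  (0,0)=. (0,1)=. (0,3)=* (3,2)=* -> step gives (1,1)='.' but target has '*' -> reject
  (0,0)=. (0,1)=* (0,3)=. (3,2)=. -> step gives (1,2)='.' but target has '*' -> reject
  (0,0)=. (0,1)=* (0,3)=. (3,2)=* -> step gives (1,2)='.' but target has '*' -> reject
  (0,0)=. (0,1)=* (0,3)=* (3,2)=. -> step gives (0,2)='*' but target has '.' -> reject
  (0,0)=. (0,1)=* (0,3)=* (3,2)=* -> step gives (0,2)='*' but target has '.' -> reject
  (0,0)=* (0,1)=. (0,3)=. (3,2)=. -> step reproduces the target at every cell -> ACCEPT
  (0,0)=* (0,1)=. (0,3)=. (3,2)=* -> step gives (2,2)='.' but target has '*' -> reject
  (0,0)=* (0,1)=. (0,3)=* (3,2)=. -> step gives (1,2)='.' but target has '*' -> reject
  (0,0)=* (0,1)=. (0,3)=* (3,2)=* -> step gives (1,2)='.' but target has '*' -> reject
  (0,0)=* (0,1)=* (0,3)=. (3,2)=. -> step gives (0,0)='*' but target has '.' -> reject
  (0,0)=* (0,1)=* (0,3)=. (3,2)=* -> step gives (0,0)='*' but target has '.' -> reject
  (0,0)=* (0,1)=* (0,3)=* (3,2)=. -> step gives (0,0)='*' but target has '.' -> reject
  (0,0)=* (0,1)=* (0,3)=* (3,2)=* -> step gives (0,0)='*' but target has '.' -> reject
Unique solution: (0,0)=live, (0,1)=dead, (0,3)=dead, (3,2)=dead.
Check: live-neighbor counts of every cell in the completed generation 0:
1210
2232
3431
1232
Applying B3/S23 to generation 0 with these counts gives:
....
.**.
*.*.
.**.
which matches the target exactly.

Answer: *...
.*..
..**
**..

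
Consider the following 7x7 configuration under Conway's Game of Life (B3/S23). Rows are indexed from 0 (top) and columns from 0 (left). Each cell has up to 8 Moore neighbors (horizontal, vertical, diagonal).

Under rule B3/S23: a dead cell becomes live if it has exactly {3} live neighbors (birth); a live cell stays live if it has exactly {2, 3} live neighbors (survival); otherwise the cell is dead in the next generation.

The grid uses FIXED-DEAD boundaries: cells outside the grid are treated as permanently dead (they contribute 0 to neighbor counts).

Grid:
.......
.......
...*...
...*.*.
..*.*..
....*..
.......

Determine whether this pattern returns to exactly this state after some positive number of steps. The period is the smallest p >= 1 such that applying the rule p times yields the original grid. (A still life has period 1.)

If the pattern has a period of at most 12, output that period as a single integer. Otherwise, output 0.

Simulating and comparing each generation to the original:
Gen 0 (original, given above): 6 live cells
Gen 1: 6 live cells, differs from original
Gen 2: 6 live cells, MATCHES original -> period = 2

Answer: 2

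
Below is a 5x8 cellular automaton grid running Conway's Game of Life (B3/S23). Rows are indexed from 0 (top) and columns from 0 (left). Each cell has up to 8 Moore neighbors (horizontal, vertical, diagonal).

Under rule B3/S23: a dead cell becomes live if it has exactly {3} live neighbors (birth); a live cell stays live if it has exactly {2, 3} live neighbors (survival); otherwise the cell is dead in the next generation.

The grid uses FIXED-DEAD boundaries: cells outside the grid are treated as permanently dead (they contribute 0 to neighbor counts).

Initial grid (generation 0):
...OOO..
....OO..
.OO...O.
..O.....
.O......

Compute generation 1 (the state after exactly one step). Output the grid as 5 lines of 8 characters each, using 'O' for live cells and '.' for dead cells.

Answer: ...O.O..
..O...O.
.OOO.O..
..O.....
........

Derivation:
Simulating step by step:
Generation 0 (given above): 10 live cells
Generation 1: 9 live cells
(generation 1 grid is the final answer)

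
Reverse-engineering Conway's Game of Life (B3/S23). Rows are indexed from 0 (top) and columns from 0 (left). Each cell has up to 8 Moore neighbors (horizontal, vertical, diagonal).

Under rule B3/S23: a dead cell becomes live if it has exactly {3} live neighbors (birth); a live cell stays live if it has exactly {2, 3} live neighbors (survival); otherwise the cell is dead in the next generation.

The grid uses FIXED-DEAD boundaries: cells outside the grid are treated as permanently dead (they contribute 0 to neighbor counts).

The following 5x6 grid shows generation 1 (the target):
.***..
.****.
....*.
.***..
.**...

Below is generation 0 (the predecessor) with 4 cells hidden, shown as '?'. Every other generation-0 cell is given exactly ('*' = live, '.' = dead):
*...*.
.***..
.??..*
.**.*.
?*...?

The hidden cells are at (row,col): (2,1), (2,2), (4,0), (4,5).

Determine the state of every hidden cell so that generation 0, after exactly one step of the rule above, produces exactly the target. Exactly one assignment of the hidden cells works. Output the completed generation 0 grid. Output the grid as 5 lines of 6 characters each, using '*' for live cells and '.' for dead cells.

Hidden generation-0 cells (in order): (2,1), (2,2), (4,0), (4,5).
A hidden cell only influences target cells in its own 3x3 neighborhood. Try each of the 2^4 = 16 assignments, step the completed generation 0 forward once under B3/S23, and compare with the target:
  (2,1)=. (2,2)=. (4,0)=. (4,5)=. -> step gives (3,3)='.' but target has '*' -> reject
  (2,1)=. (2,2)=. (4,0)=. (4,5)=* -> step gives (3,3)='.' but target has '*' -> reject
  (2,1)=. (2,2)=. (4,0)=* (4,5)=. -> step gives (3,0)='*' but target has '.' -> reject
  (2,1)=. (2,2)=. (4,0)=* (4,5)=* -> step gives (3,0)='*' but target has '.' -> reject
  (2,1)=. (2,2)=* (4,0)=. (4,5)=. -> step reproduces the target at every cell -> ACCEPT
  (2,1)=. (2,2)=* (4,0)=. (4,5)=* -> step gives (3,4)='*' but target has '.' -> reject
  (2,1)=. (2,2)=* (4,0)=* (4,5)=. -> step gives (3,0)='*' but target has '.' -> reject
  (2,1)=. (2,2)=* (4,0)=* (4,5)=* -> step gives (3,0)='*' but target has '.' -> reject
  (2,1)=* (2,2)=. (4,0)=. (4,5)=. -> step gives (1,0)='*' but target has '.' -> reject
  (2,1)=* (2,2)=. (4,0)=. (4,5)=* -> step gives (1,0)='*' but target has '.' -> reject
  (2,1)=* (2,2)=. (4,0)=* (4,5)=. -> step gives (1,0)='*' but target has '.' -> reject
  (2,1)=* (2,2)=. (4,0)=* (4,5)=* -> step gives (1,0)='*' but target has '.' -> reject
  (2,1)=* (2,2)=* (4,0)=. (4,5)=. -> step gives (1,0)='*' but target has '.' -> reject
  (2,1)=* (2,2)=* (4,0)=. (4,5)=* -> step gives (1,0)='*' but target has '.' -> reject
  (2,1)=* (2,2)=* (4,0)=* (4,5)=. -> step gives (1,0)='*' but target has '.' -> reject
  (2,1)=* (2,2)=* (4,0)=* (4,5)=* -> step gives (1,0)='*' but target has '.' -> reject
Unique solution: (2,1)=dead, (2,2)=live, (4,0)=dead, (4,5)=dead.
Check: live-neighbor counts of every cell in the completed generation 0:
133311
233332
255531
233312
223211
Applying B3/S23 to generation 0 with these counts gives:
.***..
.****.
....*.
.***..
.**...
which matches the target exactly.

Answer: *...*.
.***..
..*..*
.**.*.
.*....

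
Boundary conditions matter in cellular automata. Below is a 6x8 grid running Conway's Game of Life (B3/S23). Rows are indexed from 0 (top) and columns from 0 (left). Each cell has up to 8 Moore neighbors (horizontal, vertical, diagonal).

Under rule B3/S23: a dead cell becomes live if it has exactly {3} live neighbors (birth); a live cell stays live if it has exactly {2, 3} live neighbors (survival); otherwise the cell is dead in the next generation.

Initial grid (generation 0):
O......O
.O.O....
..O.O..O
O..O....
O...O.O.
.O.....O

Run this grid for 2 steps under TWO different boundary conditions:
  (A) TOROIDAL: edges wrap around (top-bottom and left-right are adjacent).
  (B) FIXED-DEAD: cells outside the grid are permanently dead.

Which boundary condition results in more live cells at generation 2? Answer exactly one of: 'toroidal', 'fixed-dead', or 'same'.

Under TOROIDAL boundary, generation 2:
...O..OO
.......O
.....O.O
...OOO.O
....OO.O
.......O
Population = 14

Under FIXED-DEAD boundary, generation 2:
..O.....
.O.O....
O....O..
...OOO..
OOO.O...
........
Population = 12

Comparison: toroidal=14, fixed-dead=12 -> toroidal

Answer: toroidal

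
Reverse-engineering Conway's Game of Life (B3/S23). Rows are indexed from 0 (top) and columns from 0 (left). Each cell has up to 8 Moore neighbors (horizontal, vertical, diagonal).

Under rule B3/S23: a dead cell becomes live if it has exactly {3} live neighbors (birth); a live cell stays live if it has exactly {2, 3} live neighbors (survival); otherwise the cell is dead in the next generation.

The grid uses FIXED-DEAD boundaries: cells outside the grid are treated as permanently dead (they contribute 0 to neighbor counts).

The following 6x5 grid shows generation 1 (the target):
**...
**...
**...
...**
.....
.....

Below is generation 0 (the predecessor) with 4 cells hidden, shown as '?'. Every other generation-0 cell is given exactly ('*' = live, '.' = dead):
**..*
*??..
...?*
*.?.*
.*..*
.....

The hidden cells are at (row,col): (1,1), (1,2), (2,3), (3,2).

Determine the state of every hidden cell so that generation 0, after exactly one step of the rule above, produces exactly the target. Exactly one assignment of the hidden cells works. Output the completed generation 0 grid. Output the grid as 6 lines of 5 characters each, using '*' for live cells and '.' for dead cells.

Hidden generation-0 cells (in order): (1,1), (1,2), (2,3), (3,2).
A hidden cell only influences target cells in its own 3x3 neighborhood. Try each of the 2^4 = 16 assignments, step the completed generation 0 forward once under B3/S23, and compare with the target:
  (1,1)=. (1,2)=. (2,3)=. (3,2)=. -> step gives (2,0)='.' but target has '*' -> reject
  (1,1)=. (1,2)=. (2,3)=. (3,2)=* -> step gives (2,0)='.' but target has '*' -> reject
  (1,1)=. (1,2)=. (2,3)=* (3,2)=. -> step gives (1,3)='*' but target has '.' -> reject
  (1,1)=. (1,2)=. (2,3)=* (3,2)=* -> step gives (1,3)='*' but target has '.' -> reject
  (1,1)=. (1,2)=* (2,3)=. (3,2)=. -> step gives (1,1)='.' but target has '*' -> reject
  (1,1)=. (1,2)=* (2,3)=. (3,2)=* -> step gives (1,1)='.' but target has '*' -> reject
  (1,1)=. (1,2)=* (2,3)=* (3,2)=. -> step gives (1,1)='.' but target has '*' -> reject
  (1,1)=. (1,2)=* (2,3)=* (3,2)=* -> step gives (1,1)='.' but target has '*' -> reject
  (1,1)=* (1,2)=. (2,3)=. (3,2)=. -> step reproduces the target at every cell -> ACCEPT
  (1,1)=* (1,2)=. (2,3)=. (3,2)=* -> step gives (2,1)='.' but target has '*' -> reject
  (1,1)=* (1,2)=. (2,3)=* (3,2)=. -> step gives (1,2)='*' but target has '.' -> reject
  (1,1)=* (1,2)=. (2,3)=* (3,2)=* -> step gives (1,2)='*' but target has '.' -> reject
  (1,1)=* (1,2)=* (2,3)=. (3,2)=. -> step gives (0,1)='.' but target has '*' -> reject
  (1,1)=* (1,2)=* (2,3)=. (3,2)=* -> step gives (0,1)='.' but target has '*' -> reject
  (1,1)=* (1,2)=* (2,3)=* (3,2)=. -> step gives (0,1)='.' but target has '*' -> reject
  (1,1)=* (1,2)=* (2,3)=* (3,2)=* -> step gives (0,1)='.' but target has '*' -> reject
Unique solution: (1,1)=live, (1,2)=dead, (2,3)=dead, (3,2)=dead.
Check: live-neighbor counts of every cell in the completed generation 0:
33210
33222
33121
12132
21121
11111
Applying B3/S23 to generation 0 with these counts gives:
**...
**...
**...
...**
.....
.....
which matches the target exactly.

Answer: **..*
**...
....*
*...*
.*..*
.....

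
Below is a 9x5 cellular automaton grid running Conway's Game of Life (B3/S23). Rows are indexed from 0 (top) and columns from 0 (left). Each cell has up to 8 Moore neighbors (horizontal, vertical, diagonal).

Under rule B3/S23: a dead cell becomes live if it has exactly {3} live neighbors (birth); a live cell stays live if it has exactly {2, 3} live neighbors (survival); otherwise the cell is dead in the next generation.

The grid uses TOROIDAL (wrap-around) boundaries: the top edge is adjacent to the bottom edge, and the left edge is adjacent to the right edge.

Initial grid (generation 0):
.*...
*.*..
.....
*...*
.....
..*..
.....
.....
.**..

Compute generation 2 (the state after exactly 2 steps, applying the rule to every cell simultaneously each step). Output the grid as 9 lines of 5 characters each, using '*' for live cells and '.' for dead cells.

Simulating step by step:
Generation 0 (given above): 8 live cells
Generation 1: 7 live cells
*....
.*...
**..*
.....
.....
.....
.....
.....
.**..
Generation 2: 8 live cells
(generation 2 grid is the final answer)

Answer: *.*..
.*..*
**...
*....
.....
.....
.....
.....
.*...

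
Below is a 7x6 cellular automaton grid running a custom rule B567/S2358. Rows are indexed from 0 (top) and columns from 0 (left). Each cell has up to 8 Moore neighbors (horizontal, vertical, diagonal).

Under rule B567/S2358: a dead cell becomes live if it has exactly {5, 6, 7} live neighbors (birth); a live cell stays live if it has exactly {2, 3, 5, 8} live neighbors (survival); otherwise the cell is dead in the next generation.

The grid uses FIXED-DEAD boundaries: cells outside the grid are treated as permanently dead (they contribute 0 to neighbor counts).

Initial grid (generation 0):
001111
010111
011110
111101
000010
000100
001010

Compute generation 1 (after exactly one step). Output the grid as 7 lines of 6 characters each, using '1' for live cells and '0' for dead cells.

Simulating step by step:
Generation 0 (given above): 21 live cells
Generation 1: 13 live cells
(generation 1 grid is the final answer)

Answer: 001011
011000
010000
101111
000010
000100
000000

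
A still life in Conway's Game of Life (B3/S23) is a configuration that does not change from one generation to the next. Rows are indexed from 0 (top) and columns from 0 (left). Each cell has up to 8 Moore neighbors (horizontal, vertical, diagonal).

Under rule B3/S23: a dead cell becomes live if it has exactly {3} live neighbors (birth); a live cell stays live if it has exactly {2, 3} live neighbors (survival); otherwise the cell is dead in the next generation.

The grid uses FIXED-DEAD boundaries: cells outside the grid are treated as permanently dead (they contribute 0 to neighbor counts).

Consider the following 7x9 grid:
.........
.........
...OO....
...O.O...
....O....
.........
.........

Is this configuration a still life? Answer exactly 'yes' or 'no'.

Compute generation 1 and compare to generation 0 (given above):
Generation 1:
.........
.........
...OO....
...O.O...
....O....
.........
.........
The grids are IDENTICAL -> still life.

Answer: yes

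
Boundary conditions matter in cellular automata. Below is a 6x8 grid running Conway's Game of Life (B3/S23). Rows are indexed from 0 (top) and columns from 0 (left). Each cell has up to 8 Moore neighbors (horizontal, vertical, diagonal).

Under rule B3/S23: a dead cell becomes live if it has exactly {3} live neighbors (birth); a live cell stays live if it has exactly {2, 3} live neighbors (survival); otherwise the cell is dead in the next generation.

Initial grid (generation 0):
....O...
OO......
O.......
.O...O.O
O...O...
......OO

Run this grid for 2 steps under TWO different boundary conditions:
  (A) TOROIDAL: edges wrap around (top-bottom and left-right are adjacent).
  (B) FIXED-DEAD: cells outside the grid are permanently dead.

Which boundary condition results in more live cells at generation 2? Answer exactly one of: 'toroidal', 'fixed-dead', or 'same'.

Answer: toroidal

Derivation:
Under TOROIDAL boundary, generation 2:
.O....OO
.O......
.O.....O
......OO
O......O
.......O
Population = 11

Under FIXED-DEAD boundary, generation 2:
........
OO......
........
OO......
........
........
Population = 4

Comparison: toroidal=11, fixed-dead=4 -> toroidal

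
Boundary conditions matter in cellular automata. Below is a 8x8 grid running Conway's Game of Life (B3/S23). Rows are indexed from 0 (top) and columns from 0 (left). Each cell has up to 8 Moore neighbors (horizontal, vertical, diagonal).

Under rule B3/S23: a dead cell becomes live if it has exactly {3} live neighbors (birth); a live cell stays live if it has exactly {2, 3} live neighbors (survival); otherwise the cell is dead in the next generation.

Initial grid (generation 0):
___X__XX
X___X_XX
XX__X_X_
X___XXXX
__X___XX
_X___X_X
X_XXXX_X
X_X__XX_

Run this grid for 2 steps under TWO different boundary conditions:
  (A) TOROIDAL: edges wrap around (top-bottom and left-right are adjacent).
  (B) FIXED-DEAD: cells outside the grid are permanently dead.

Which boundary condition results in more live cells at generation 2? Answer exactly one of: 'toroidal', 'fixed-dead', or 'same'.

Answer: fixed-dead

Derivation:
Under TOROIDAL boundary, generation 2:
XX__X___
XX___X__
_____X__
_____X__
__XXXX__
_X_XX___
__XX____
____X___
Population = 18

Under FIXED-DEAD boundary, generation 2:
____XXX_
XX_X__X_
_____X__
X____X__
XXXXXX__
XX_XX_X_
__XXXX_X
_XXX__X_
Population = 30

Comparison: toroidal=18, fixed-dead=30 -> fixed-dead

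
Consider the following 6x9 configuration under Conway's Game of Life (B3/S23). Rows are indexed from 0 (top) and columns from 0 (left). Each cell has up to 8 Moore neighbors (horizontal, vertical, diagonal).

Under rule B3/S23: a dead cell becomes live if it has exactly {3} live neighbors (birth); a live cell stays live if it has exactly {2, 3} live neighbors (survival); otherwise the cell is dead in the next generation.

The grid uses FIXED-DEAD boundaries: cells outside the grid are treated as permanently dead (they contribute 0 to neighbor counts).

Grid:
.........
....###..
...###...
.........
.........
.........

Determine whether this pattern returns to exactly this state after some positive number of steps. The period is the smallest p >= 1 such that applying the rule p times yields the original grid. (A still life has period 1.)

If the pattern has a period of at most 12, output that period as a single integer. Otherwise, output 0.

Answer: 2

Derivation:
Simulating and comparing each generation to the original:
Gen 0 (original, given above): 6 live cells
Gen 1: 6 live cells, differs from original
Gen 2: 6 live cells, MATCHES original -> period = 2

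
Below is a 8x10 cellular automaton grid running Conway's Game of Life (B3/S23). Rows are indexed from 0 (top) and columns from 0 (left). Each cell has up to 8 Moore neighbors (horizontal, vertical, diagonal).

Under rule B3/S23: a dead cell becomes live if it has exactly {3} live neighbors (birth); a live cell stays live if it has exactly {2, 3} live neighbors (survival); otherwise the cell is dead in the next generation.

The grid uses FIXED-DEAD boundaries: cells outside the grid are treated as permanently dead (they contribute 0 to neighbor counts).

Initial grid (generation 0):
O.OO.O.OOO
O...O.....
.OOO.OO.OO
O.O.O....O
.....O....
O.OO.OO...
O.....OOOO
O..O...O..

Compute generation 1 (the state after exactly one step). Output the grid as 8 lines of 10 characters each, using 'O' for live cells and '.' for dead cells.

Answer: .O.OO...O.
O.........
O.O..O..OO
..O.O.O.OO
..O..OO...
.O..OO..O.
O.OOOO..O.
......OO..

Derivation:
Simulating step by step:
Generation 0 (given above): 34 live cells
Generation 1: 30 live cells
(generation 1 grid is the final answer)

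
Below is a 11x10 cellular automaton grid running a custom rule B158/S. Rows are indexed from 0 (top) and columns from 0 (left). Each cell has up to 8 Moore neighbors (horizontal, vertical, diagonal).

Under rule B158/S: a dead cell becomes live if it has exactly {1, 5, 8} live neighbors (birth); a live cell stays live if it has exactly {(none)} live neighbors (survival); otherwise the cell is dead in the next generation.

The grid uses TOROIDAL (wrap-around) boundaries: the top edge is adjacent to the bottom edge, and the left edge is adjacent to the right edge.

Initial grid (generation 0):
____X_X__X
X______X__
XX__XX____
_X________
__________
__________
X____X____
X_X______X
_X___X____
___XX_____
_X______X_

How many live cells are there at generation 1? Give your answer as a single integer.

Simulating step by step:
Generation 0 (given above): 21 live cells
Generation 1: 32 live cells
__XX______
__X_______
___X___XX_
___X__X__X
XXX_______
XX__XXX__X
__XXX_X_X_
___X____X_
______X_X_
______XXXX
______X___
Population at generation 1: 32

Answer: 32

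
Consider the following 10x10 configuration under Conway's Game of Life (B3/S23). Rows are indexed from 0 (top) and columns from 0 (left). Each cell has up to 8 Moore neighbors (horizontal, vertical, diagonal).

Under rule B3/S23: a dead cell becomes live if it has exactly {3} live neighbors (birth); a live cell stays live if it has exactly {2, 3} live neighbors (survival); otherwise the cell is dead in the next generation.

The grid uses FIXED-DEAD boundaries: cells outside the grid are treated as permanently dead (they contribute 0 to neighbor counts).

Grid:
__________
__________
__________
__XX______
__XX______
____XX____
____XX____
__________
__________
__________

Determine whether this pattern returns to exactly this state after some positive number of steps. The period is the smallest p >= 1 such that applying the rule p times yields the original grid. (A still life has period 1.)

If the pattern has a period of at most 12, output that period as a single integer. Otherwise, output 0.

Simulating and comparing each generation to the original:
Gen 0 (original, given above): 8 live cells
Gen 1: 6 live cells, differs from original
Gen 2: 8 live cells, MATCHES original -> period = 2

Answer: 2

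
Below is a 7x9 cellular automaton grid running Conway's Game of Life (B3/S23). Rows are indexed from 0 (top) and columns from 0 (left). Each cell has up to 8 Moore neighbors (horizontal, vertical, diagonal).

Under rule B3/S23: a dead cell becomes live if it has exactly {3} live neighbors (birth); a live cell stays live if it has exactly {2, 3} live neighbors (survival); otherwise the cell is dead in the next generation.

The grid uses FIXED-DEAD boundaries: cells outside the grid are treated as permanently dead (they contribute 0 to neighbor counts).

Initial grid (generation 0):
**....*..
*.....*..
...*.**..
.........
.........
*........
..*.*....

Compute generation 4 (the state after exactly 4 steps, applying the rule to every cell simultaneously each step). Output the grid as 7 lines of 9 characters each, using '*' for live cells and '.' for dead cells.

Simulating step by step:
Generation 0 (given above): 11 live cells
Generation 1: 8 live cells
**.......
**....**.
.....**..
.........
.........
.........
.........
Generation 2: 10 live cells
**.......
**...***.
.....***.
.........
.........
.........
.........
Generation 3: 10 live cells
**....*..
**...*.*.
.....*.*.
......*..
.........
.........
.........
Generation 4: 10 live cells
(generation 4 grid is the final answer)

Answer: **....*..
**...*.*.
.....*.*.
......*..
.........
.........
.........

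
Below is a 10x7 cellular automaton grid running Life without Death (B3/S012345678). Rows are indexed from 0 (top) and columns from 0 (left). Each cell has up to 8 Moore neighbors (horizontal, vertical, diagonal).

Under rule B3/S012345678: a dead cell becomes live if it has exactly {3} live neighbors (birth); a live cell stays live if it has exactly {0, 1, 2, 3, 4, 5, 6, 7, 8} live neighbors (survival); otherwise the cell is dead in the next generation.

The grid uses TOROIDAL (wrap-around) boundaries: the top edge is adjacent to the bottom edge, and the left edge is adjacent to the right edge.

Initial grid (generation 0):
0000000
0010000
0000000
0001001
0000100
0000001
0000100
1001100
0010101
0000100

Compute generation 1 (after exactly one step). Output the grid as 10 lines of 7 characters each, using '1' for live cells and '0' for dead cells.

Simulating step by step:
Generation 0 (given above): 13 live cells
Generation 1: 19 live cells
(generation 1 grid is the final answer)

Answer: 0000000
0010000
0000000
0001001
0000110
0000011
0001110
1001100
0010101
0001110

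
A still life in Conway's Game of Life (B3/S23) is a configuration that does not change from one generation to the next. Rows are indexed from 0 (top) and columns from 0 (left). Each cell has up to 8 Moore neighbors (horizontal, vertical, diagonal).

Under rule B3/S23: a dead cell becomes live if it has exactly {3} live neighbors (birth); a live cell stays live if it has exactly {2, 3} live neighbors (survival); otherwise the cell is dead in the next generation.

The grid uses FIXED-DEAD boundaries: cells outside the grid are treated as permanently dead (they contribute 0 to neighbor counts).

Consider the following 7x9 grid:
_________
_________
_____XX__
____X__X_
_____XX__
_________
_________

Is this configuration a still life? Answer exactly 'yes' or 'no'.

Compute generation 1 and compare to generation 0 (given above):
Generation 1:
_________
_________
_____XX__
____X__X_
_____XX__
_________
_________
The grids are IDENTICAL -> still life.

Answer: yes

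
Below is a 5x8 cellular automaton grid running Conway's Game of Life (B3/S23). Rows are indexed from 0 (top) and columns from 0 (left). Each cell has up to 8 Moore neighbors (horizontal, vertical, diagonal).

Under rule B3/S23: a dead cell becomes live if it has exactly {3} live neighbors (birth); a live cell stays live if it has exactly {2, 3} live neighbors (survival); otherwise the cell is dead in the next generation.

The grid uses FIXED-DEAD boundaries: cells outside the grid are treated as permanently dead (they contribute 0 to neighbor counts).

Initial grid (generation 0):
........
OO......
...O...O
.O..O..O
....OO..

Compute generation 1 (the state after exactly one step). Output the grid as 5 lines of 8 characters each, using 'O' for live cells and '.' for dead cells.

Answer: ........
........
OOO.....
...OOOO.
....OO..

Derivation:
Simulating step by step:
Generation 0 (given above): 9 live cells
Generation 1: 9 live cells
(generation 1 grid is the final answer)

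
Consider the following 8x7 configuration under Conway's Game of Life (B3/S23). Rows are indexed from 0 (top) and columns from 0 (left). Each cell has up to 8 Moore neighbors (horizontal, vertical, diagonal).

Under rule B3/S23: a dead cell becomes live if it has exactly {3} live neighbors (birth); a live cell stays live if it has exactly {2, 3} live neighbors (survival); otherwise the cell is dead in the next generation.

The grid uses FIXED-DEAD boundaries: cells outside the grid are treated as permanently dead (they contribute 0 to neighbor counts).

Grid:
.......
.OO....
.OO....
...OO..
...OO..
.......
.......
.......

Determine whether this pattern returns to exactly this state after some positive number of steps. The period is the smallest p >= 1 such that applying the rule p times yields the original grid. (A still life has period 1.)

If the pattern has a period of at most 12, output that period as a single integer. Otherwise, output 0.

Answer: 2

Derivation:
Simulating and comparing each generation to the original:
Gen 0 (original, given above): 8 live cells
Gen 1: 6 live cells, differs from original
Gen 2: 8 live cells, MATCHES original -> period = 2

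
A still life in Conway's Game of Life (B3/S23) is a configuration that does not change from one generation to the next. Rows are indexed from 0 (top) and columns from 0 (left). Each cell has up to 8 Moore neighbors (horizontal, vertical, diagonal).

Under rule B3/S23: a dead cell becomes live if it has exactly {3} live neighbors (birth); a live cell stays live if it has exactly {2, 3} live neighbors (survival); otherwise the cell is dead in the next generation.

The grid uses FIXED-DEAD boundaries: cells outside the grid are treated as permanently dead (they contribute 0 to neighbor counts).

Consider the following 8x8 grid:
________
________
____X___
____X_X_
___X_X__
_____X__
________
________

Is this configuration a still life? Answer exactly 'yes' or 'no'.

Compute generation 1 and compare to generation 0 (given above):
Generation 1:
________
________
_____X__
___XX___
_____XX_
____X___
________
________
Cell (2,4) differs: gen0=1 vs gen1=0 -> NOT a still life.

Answer: no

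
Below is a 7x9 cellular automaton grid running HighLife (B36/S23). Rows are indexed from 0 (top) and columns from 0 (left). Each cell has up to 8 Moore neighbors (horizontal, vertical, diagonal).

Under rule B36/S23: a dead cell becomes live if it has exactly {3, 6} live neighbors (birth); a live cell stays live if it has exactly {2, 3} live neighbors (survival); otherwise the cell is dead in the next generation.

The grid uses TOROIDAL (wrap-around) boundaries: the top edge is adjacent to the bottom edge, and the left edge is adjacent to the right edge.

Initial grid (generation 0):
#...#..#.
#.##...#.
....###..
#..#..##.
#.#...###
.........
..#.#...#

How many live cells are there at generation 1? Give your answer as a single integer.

Answer: 23

Derivation:
Simulating step by step:
Generation 0 (given above): 22 live cells
Generation 1: 23 live cells
#.#.#..#.
.#.#...#.
.##.##...
##.##....
##....#..
##.#.....
...#....#
Population at generation 1: 23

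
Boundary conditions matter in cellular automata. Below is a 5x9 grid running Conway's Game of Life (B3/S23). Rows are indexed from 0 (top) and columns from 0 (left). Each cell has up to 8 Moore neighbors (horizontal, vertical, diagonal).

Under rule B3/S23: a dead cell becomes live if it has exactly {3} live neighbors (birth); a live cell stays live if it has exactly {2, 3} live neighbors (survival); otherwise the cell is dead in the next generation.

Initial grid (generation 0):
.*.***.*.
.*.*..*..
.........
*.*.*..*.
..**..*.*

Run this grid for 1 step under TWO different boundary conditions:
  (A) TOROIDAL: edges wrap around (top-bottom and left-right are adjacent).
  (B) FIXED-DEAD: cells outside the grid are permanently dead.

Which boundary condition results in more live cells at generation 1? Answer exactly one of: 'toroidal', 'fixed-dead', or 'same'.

Under TOROIDAL boundary, generation 1:
**...*.*.
...*.**..
.***.....
.**....**
*.....*.*
Population = 17

Under FIXED-DEAD boundary, generation 1:
...****..
...*.**..
.***.....
.**....*.
.***...*.
Population = 17

Comparison: toroidal=17, fixed-dead=17 -> same

Answer: same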